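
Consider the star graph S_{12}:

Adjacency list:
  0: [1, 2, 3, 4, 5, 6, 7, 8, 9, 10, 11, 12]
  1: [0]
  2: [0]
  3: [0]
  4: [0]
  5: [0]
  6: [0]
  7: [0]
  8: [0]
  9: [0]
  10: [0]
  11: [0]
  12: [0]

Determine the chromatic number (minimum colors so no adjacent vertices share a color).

S_{12} has one hub adjacent to 12 leaves; leaves are pairwise non-adjacent.
Color the hub 0 and every leaf 1.
Chromatic number = 2.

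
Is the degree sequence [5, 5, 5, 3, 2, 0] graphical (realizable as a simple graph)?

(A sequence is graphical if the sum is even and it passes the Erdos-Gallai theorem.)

Sum of degrees = 20. Sum is even but fails Erdos-Gallai. The sequence is NOT graphical.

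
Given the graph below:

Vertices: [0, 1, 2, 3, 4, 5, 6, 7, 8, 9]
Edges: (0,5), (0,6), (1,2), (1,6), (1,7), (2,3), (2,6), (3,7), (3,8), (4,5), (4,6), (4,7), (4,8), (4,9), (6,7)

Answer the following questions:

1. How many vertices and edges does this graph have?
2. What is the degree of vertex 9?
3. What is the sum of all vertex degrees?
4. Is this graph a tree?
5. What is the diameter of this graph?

Count: 10 vertices, 15 edges.
Vertex 9 has neighbors [4], degree = 1.
Handshaking lemma: 2 * 15 = 30.
A tree on 10 vertices has 9 edges. This graph has 15 edges (6 extra). Not a tree.
Diameter (longest shortest path) = 3.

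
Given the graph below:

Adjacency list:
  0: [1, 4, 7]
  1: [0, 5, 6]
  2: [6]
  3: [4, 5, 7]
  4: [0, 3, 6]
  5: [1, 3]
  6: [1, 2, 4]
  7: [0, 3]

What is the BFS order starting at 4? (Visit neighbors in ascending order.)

BFS from vertex 4 (neighbors processed in ascending order):
Visit order: 4, 0, 3, 6, 1, 7, 5, 2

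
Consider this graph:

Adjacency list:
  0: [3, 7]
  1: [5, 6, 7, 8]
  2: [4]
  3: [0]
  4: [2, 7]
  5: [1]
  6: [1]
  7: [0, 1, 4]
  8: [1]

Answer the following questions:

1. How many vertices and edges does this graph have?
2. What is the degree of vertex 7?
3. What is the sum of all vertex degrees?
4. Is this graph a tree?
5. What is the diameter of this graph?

Count: 9 vertices, 8 edges.
Vertex 7 has neighbors [0, 1, 4], degree = 3.
Handshaking lemma: 2 * 8 = 16.
A graph is a tree iff it is connected and has exactly n-1 edges. This graph is connected (all 9 vertices in one component) and has 9-1 = 8 edges. It is a tree.
Diameter (longest shortest path) = 4.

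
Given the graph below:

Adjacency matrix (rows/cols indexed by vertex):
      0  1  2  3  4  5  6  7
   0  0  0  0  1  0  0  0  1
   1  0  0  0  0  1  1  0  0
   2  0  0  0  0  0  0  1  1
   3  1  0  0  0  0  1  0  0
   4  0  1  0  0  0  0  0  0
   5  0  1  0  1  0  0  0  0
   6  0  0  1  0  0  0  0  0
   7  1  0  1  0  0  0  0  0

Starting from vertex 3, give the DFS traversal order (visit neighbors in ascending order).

DFS from vertex 3 (neighbors processed in ascending order):
Visit order: 3, 0, 7, 2, 6, 5, 1, 4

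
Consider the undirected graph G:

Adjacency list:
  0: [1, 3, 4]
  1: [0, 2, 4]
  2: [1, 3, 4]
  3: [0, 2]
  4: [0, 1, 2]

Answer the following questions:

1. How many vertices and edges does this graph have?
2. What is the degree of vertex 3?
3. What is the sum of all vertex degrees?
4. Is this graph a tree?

Count: 5 vertices, 7 edges.
Vertex 3 has neighbors [0, 2], degree = 2.
Handshaking lemma: 2 * 7 = 14.
A tree on 5 vertices has 4 edges. This graph has 7 edges (3 extra). Not a tree.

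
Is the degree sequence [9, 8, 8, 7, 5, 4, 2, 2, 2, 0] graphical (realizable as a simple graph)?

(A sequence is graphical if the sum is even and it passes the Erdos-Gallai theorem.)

Sum of degrees = 47. Sum is odd, so the sequence is NOT graphical.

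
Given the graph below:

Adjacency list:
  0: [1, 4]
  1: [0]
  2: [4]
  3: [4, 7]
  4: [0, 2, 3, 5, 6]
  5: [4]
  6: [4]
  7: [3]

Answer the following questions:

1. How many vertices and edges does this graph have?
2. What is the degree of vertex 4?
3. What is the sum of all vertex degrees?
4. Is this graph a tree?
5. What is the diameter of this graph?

Count: 8 vertices, 7 edges.
Vertex 4 has neighbors [0, 2, 3, 5, 6], degree = 5.
Handshaking lemma: 2 * 7 = 14.
A graph is a tree iff it is connected and has exactly n-1 edges. This graph is connected (all 8 vertices in one component) and has 8-1 = 7 edges. It is a tree.
Diameter (longest shortest path) = 4.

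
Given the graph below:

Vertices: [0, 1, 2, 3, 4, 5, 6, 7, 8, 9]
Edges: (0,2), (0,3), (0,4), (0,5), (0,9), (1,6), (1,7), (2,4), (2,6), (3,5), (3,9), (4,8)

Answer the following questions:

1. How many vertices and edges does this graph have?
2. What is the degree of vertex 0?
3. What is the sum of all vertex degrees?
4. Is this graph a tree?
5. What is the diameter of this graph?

Count: 10 vertices, 12 edges.
Vertex 0 has neighbors [2, 3, 4, 5, 9], degree = 5.
Handshaking lemma: 2 * 12 = 24.
A tree on 10 vertices has 9 edges. This graph has 12 edges (3 extra). Not a tree.
Diameter (longest shortest path) = 5.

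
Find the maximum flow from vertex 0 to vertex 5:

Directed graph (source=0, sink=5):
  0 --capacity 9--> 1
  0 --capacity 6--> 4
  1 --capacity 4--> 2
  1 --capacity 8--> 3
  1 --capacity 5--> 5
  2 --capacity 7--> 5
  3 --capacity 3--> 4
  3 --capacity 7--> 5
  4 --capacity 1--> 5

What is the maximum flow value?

Computing max flow:
  Flow on (0->1): 9/9
  Flow on (0->4): 1/6
  Flow on (1->2): 4/4
  Flow on (1->5): 5/5
  Flow on (2->5): 4/7
  Flow on (4->5): 1/1
Maximum flow = 10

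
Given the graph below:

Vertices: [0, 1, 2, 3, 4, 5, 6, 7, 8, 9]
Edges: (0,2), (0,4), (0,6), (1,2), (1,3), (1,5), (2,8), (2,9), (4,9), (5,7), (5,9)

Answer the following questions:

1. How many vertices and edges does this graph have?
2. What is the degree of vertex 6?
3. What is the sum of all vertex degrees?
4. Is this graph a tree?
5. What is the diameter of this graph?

Count: 10 vertices, 11 edges.
Vertex 6 has neighbors [0], degree = 1.
Handshaking lemma: 2 * 11 = 22.
A tree on 10 vertices has 9 edges. This graph has 11 edges (2 extra). Not a tree.
Diameter (longest shortest path) = 5.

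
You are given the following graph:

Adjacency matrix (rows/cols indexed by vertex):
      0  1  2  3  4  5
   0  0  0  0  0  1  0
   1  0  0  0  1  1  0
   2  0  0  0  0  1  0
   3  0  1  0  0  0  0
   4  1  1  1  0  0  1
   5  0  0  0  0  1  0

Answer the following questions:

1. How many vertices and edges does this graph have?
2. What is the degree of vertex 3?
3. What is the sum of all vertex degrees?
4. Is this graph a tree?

Count: 6 vertices, 5 edges.
Vertex 3 has neighbors [1], degree = 1.
Handshaking lemma: 2 * 5 = 10.
A graph is a tree iff it is connected and has exactly n-1 edges. This graph is connected (all 6 vertices in one component) and has 6-1 = 5 edges. It is a tree.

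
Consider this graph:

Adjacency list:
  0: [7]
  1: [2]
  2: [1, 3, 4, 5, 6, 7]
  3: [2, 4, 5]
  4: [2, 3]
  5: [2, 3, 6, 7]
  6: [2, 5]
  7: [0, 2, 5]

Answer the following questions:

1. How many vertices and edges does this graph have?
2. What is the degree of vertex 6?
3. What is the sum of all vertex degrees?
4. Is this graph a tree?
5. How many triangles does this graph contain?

Count: 8 vertices, 11 edges.
Vertex 6 has neighbors [2, 5], degree = 2.
Handshaking lemma: 2 * 11 = 22.
A tree on 8 vertices has 7 edges. This graph has 11 edges (4 extra). Not a tree.
Number of triangles = 4.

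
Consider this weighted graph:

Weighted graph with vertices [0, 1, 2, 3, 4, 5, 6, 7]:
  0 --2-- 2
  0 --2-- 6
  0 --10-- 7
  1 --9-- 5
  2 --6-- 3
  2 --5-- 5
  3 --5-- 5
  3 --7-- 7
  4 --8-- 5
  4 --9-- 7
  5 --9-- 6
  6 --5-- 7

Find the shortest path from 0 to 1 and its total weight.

Using Dijkstra's algorithm from vertex 0:
Shortest path: 0 -> 2 -> 5 -> 1
Total weight: 2 + 5 + 9 = 16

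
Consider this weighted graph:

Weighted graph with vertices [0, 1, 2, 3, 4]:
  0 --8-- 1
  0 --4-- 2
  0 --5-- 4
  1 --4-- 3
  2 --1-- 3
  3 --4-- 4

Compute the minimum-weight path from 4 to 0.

Using Dijkstra's algorithm from vertex 4:
Shortest path: 4 -> 0
Total weight: 5 = 5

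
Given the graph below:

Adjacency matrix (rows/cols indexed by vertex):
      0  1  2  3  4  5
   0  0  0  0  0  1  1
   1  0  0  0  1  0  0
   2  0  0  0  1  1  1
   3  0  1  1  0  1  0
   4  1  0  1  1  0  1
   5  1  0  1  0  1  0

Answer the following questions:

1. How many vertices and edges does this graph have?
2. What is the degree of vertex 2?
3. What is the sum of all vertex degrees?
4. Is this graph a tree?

Count: 6 vertices, 8 edges.
Vertex 2 has neighbors [3, 4, 5], degree = 3.
Handshaking lemma: 2 * 8 = 16.
A tree on 6 vertices has 5 edges. This graph has 8 edges (3 extra). Not a tree.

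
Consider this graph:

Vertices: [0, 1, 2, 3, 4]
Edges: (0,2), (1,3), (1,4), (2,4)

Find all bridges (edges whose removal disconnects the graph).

A bridge is an edge whose removal increases the number of connected components.
Bridges found: (0,2), (1,3), (1,4), (2,4)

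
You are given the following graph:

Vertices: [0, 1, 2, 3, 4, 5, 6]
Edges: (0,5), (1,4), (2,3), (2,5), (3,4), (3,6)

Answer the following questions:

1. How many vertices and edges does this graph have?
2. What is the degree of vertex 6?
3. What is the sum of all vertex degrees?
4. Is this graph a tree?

Count: 7 vertices, 6 edges.
Vertex 6 has neighbors [3], degree = 1.
Handshaking lemma: 2 * 6 = 12.
A graph is a tree iff it is connected and has exactly n-1 edges. This graph is connected (all 7 vertices in one component) and has 7-1 = 6 edges. It is a tree.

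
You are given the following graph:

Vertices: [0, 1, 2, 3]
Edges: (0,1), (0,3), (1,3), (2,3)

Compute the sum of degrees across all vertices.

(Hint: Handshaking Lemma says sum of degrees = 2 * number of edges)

Count edges: 4 edges.
By Handshaking Lemma: sum of degrees = 2 * 4 = 8.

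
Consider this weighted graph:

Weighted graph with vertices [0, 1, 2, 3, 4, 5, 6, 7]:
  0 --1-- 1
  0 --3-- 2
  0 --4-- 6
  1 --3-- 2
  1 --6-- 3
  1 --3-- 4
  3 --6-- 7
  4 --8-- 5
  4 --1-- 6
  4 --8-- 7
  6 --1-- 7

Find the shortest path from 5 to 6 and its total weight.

Using Dijkstra's algorithm from vertex 5:
Shortest path: 5 -> 4 -> 6
Total weight: 8 + 1 = 9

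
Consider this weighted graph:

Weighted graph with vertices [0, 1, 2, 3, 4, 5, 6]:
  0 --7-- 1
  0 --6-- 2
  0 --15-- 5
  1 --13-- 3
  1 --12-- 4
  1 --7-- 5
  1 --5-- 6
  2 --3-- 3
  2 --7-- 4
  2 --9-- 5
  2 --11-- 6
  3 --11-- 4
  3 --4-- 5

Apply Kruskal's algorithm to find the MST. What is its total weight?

Applying Kruskal's algorithm (sort edges by weight, add if no cycle):
  Add (2,3) w=3
  Add (3,5) w=4
  Add (1,6) w=5
  Add (0,2) w=6
  Add (0,1) w=7
  Skip (1,5) w=7 (creates cycle)
  Add (2,4) w=7
  Skip (2,5) w=9 (creates cycle)
  Skip (2,6) w=11 (creates cycle)
  Skip (3,4) w=11 (creates cycle)
  Skip (1,4) w=12 (creates cycle)
  Skip (1,3) w=13 (creates cycle)
  Skip (0,5) w=15 (creates cycle)
MST weight = 32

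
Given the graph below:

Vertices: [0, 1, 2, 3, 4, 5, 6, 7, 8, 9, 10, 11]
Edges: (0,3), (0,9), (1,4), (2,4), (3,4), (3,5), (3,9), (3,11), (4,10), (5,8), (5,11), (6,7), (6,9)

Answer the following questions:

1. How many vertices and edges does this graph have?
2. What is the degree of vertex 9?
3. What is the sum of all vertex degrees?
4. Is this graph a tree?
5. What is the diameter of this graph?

Count: 12 vertices, 13 edges.
Vertex 9 has neighbors [0, 3, 6], degree = 3.
Handshaking lemma: 2 * 13 = 26.
A tree on 12 vertices has 11 edges. This graph has 13 edges (2 extra). Not a tree.
Diameter (longest shortest path) = 5.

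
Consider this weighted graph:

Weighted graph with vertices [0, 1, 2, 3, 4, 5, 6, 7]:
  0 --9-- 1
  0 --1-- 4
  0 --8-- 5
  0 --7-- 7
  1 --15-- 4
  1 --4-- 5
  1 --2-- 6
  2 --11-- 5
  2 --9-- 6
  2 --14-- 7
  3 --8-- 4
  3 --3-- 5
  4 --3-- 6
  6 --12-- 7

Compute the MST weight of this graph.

Applying Kruskal's algorithm (sort edges by weight, add if no cycle):
  Add (0,4) w=1
  Add (1,6) w=2
  Add (3,5) w=3
  Add (4,6) w=3
  Add (1,5) w=4
  Add (0,7) w=7
  Skip (0,5) w=8 (creates cycle)
  Skip (3,4) w=8 (creates cycle)
  Skip (0,1) w=9 (creates cycle)
  Add (2,6) w=9
  Skip (2,5) w=11 (creates cycle)
  Skip (6,7) w=12 (creates cycle)
  Skip (2,7) w=14 (creates cycle)
  Skip (1,4) w=15 (creates cycle)
MST weight = 29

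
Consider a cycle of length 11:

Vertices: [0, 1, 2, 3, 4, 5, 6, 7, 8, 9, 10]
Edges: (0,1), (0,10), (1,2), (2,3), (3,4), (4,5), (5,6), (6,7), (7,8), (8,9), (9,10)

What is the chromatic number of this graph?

This is an odd cycle (C_11). Odd cycles are not bipartite (any 2-coloring forces two adjacent vertices to match), and 3 colors suffice.
Chromatic number = 3.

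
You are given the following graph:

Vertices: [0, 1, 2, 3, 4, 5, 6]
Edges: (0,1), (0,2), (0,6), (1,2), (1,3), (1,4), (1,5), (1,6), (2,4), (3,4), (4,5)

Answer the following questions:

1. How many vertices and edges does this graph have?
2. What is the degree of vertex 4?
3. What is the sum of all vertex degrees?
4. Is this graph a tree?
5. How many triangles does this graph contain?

Count: 7 vertices, 11 edges.
Vertex 4 has neighbors [1, 2, 3, 5], degree = 4.
Handshaking lemma: 2 * 11 = 22.
A tree on 7 vertices has 6 edges. This graph has 11 edges (5 extra). Not a tree.
Number of triangles = 5.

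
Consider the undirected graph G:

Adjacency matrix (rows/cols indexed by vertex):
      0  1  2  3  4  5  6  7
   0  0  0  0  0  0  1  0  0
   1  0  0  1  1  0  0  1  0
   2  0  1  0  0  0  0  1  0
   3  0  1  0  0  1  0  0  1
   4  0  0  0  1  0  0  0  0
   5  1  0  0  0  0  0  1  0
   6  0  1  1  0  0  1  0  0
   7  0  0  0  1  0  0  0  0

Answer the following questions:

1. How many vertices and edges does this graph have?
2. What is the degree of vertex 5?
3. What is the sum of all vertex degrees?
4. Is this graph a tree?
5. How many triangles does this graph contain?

Count: 8 vertices, 8 edges.
Vertex 5 has neighbors [0, 6], degree = 2.
Handshaking lemma: 2 * 8 = 16.
A tree on 8 vertices has 7 edges. This graph has 8 edges (1 extra). Not a tree.
Number of triangles = 1.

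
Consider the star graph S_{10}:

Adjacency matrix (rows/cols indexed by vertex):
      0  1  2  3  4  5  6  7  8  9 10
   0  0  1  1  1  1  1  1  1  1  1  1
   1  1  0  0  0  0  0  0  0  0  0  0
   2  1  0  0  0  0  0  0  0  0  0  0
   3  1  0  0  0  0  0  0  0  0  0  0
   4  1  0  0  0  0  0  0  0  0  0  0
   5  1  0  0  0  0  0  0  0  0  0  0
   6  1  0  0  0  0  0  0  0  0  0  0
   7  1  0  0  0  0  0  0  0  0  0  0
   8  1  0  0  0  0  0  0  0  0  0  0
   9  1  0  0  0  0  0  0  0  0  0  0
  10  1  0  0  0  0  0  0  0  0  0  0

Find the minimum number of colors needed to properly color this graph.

S_{10} has one hub adjacent to 10 leaves; leaves are pairwise non-adjacent.
Color the hub 0 and every leaf 1.
Chromatic number = 2.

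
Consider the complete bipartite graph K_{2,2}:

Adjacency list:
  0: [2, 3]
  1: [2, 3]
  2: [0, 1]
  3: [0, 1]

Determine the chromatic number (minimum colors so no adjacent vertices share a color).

K_{2,2} is bipartite: vertices split into two independent sets of size 2 and 2.
Color one set 0, the other 1. No adjacent vertices share a color.
Chromatic number = 2.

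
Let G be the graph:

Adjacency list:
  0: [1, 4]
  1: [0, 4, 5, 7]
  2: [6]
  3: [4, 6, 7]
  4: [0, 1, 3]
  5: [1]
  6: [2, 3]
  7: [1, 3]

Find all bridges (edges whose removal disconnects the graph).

A bridge is an edge whose removal increases the number of connected components.
Bridges found: (1,5), (2,6), (3,6)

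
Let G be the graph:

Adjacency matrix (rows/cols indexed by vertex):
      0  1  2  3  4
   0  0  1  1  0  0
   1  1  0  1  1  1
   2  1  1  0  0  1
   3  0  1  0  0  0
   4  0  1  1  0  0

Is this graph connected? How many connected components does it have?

Checking connectivity: the graph has 1 connected component(s).
All vertices are reachable from each other. The graph IS connected.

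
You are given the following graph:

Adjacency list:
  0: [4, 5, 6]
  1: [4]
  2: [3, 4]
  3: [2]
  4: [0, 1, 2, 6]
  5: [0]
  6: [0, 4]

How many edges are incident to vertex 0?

Vertex 0 has neighbors [4, 5, 6], so deg(0) = 3.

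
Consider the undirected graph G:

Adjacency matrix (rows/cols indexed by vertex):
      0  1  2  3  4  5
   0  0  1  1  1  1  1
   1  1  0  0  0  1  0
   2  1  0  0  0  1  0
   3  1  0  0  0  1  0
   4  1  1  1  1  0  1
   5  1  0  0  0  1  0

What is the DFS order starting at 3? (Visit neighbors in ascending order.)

DFS from vertex 3 (neighbors processed in ascending order):
Visit order: 3, 0, 1, 4, 2, 5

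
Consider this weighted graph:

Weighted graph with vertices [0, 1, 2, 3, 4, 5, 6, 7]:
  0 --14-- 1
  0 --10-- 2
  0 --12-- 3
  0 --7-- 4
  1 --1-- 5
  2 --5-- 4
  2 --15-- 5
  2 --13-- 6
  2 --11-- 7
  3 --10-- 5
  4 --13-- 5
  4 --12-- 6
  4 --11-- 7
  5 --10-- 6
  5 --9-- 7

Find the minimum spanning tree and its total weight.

Applying Kruskal's algorithm (sort edges by weight, add if no cycle):
  Add (1,5) w=1
  Add (2,4) w=5
  Add (0,4) w=7
  Add (5,7) w=9
  Skip (0,2) w=10 (creates cycle)
  Add (3,5) w=10
  Add (5,6) w=10
  Add (2,7) w=11
  Skip (4,7) w=11 (creates cycle)
  Skip (0,3) w=12 (creates cycle)
  Skip (4,6) w=12 (creates cycle)
  Skip (2,6) w=13 (creates cycle)
  Skip (4,5) w=13 (creates cycle)
  Skip (0,1) w=14 (creates cycle)
  Skip (2,5) w=15 (creates cycle)
MST weight = 53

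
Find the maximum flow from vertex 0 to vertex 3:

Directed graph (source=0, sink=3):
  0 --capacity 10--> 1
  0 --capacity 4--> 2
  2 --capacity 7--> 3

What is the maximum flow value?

Computing max flow:
  Flow on (0->2): 4/4
  Flow on (2->3): 4/7
Maximum flow = 4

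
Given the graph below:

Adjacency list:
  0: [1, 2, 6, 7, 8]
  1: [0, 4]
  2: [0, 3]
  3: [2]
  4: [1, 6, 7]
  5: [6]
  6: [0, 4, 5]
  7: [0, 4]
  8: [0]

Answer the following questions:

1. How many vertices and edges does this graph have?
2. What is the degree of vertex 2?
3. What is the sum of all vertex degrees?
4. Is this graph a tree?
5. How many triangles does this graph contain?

Count: 9 vertices, 10 edges.
Vertex 2 has neighbors [0, 3], degree = 2.
Handshaking lemma: 2 * 10 = 20.
A tree on 9 vertices has 8 edges. This graph has 10 edges (2 extra). Not a tree.
Number of triangles = 0.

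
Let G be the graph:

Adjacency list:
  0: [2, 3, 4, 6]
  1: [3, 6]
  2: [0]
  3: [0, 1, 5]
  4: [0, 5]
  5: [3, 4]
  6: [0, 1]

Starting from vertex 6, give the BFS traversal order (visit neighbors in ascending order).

BFS from vertex 6 (neighbors processed in ascending order):
Visit order: 6, 0, 1, 2, 3, 4, 5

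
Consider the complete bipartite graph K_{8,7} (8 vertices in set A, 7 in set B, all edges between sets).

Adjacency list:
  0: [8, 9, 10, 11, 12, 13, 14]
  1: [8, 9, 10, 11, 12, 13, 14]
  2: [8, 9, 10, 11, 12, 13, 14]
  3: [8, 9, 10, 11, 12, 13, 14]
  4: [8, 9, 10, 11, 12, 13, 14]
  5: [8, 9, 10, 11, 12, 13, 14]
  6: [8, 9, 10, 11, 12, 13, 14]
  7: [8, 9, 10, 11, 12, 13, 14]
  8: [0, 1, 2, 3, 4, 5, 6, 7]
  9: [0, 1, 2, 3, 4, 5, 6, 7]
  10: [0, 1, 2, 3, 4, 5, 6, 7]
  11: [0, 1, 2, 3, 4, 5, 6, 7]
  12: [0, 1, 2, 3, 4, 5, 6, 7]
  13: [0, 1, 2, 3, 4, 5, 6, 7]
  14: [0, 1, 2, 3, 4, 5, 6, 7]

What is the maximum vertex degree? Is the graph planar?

Set-A vertices have degree 7; set-B vertices have degree 8. Maximum degree = max(8,7) = 8.
K_{8,7} contains K_{3,3} as a subgraph (since both sides have >= 3 vertices); by Kuratowski's theorem it is not planar.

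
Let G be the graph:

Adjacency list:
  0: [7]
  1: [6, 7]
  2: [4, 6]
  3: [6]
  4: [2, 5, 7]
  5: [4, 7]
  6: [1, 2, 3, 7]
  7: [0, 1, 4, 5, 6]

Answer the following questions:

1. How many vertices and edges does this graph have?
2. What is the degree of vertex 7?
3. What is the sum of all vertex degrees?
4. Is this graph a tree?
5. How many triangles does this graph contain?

Count: 8 vertices, 10 edges.
Vertex 7 has neighbors [0, 1, 4, 5, 6], degree = 5.
Handshaking lemma: 2 * 10 = 20.
A tree on 8 vertices has 7 edges. This graph has 10 edges (3 extra). Not a tree.
Number of triangles = 2.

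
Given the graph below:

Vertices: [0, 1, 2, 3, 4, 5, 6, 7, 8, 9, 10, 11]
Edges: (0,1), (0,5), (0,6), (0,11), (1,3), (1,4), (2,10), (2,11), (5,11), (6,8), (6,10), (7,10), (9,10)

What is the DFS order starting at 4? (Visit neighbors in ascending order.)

DFS from vertex 4 (neighbors processed in ascending order):
Visit order: 4, 1, 0, 5, 11, 2, 10, 6, 8, 7, 9, 3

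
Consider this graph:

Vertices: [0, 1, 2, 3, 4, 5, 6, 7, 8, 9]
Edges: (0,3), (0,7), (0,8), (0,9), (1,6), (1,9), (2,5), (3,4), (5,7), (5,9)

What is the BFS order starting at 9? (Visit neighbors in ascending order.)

BFS from vertex 9 (neighbors processed in ascending order):
Visit order: 9, 0, 1, 5, 3, 7, 8, 6, 2, 4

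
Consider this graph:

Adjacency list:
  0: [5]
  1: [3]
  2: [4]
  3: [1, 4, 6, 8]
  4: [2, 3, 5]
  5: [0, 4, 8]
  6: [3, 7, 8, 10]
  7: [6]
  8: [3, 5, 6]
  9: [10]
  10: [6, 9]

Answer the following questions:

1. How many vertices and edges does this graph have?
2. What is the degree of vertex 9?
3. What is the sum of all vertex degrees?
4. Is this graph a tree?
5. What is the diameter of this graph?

Count: 11 vertices, 12 edges.
Vertex 9 has neighbors [10], degree = 1.
Handshaking lemma: 2 * 12 = 24.
A tree on 11 vertices has 10 edges. This graph has 12 edges (2 extra). Not a tree.
Diameter (longest shortest path) = 5.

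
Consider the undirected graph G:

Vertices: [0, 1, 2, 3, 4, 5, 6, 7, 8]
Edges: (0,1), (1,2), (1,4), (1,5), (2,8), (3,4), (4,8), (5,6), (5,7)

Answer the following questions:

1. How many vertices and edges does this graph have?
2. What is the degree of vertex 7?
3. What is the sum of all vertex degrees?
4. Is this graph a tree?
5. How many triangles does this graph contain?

Count: 9 vertices, 9 edges.
Vertex 7 has neighbors [5], degree = 1.
Handshaking lemma: 2 * 9 = 18.
A tree on 9 vertices has 8 edges. This graph has 9 edges (1 extra). Not a tree.
Number of triangles = 0.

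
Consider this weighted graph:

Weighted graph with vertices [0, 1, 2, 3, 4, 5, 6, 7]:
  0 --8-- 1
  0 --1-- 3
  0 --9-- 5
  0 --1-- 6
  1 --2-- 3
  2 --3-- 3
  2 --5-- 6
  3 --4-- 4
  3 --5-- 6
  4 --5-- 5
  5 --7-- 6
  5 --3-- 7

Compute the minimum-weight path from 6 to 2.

Using Dijkstra's algorithm from vertex 6:
Shortest path: 6 -> 2
Total weight: 5 = 5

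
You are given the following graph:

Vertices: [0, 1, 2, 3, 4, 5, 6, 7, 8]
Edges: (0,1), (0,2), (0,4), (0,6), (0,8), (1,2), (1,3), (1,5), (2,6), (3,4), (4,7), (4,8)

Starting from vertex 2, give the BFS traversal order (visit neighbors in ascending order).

BFS from vertex 2 (neighbors processed in ascending order):
Visit order: 2, 0, 1, 6, 4, 8, 3, 5, 7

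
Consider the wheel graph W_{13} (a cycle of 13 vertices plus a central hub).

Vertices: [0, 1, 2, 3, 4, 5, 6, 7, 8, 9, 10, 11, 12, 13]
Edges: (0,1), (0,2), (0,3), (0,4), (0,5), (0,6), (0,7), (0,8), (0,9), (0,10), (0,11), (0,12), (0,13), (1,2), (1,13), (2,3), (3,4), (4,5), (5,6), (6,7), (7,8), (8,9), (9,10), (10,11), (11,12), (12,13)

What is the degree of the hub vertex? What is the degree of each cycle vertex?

The hub connects to all 13 cycle vertices, so deg(hub) = 13.
Each cycle vertex connects to 2 neighbors on the cycle plus the hub, so deg(cycle vertex) = 3.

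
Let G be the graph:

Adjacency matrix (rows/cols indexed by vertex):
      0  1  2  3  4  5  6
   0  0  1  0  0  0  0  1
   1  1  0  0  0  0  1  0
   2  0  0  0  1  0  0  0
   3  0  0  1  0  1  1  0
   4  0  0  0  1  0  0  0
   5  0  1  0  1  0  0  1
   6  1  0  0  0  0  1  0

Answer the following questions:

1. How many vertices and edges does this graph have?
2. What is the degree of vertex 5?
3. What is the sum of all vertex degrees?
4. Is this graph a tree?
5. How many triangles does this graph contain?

Count: 7 vertices, 7 edges.
Vertex 5 has neighbors [1, 3, 6], degree = 3.
Handshaking lemma: 2 * 7 = 14.
A tree on 7 vertices has 6 edges. This graph has 7 edges (1 extra). Not a tree.
Number of triangles = 0.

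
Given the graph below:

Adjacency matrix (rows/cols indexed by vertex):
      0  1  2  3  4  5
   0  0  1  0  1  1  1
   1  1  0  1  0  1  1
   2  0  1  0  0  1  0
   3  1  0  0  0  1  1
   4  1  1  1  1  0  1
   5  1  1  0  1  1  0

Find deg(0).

Vertex 0 has neighbors [1, 3, 4, 5], so deg(0) = 4.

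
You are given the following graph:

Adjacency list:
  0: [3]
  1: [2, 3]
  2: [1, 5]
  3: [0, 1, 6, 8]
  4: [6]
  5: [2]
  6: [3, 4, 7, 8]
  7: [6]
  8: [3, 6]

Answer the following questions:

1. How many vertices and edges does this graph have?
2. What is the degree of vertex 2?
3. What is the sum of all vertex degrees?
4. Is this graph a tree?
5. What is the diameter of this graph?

Count: 9 vertices, 9 edges.
Vertex 2 has neighbors [1, 5], degree = 2.
Handshaking lemma: 2 * 9 = 18.
A tree on 9 vertices has 8 edges. This graph has 9 edges (1 extra). Not a tree.
Diameter (longest shortest path) = 5.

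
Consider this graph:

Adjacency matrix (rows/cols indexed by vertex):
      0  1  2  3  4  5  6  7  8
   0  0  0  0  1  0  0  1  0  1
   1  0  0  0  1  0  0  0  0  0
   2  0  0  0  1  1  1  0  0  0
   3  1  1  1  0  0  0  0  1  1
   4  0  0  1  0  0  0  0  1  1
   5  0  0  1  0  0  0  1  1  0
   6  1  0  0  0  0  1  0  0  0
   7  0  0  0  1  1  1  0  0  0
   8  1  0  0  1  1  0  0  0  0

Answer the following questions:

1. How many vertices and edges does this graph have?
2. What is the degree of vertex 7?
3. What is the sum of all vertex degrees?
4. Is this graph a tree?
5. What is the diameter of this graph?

Count: 9 vertices, 13 edges.
Vertex 7 has neighbors [3, 4, 5], degree = 3.
Handshaking lemma: 2 * 13 = 26.
A tree on 9 vertices has 8 edges. This graph has 13 edges (5 extra). Not a tree.
Diameter (longest shortest path) = 3.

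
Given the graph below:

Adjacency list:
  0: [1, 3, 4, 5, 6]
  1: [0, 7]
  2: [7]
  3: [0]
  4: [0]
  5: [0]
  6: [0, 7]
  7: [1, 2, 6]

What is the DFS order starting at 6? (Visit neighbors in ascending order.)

DFS from vertex 6 (neighbors processed in ascending order):
Visit order: 6, 0, 1, 7, 2, 3, 4, 5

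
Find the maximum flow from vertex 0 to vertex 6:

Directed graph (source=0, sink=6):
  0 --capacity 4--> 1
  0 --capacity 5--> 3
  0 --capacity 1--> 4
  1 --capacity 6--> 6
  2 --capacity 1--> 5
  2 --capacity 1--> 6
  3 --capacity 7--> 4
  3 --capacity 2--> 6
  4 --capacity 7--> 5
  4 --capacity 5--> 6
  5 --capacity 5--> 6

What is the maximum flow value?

Computing max flow:
  Flow on (0->1): 4/4
  Flow on (0->3): 5/5
  Flow on (0->4): 1/1
  Flow on (1->6): 4/6
  Flow on (3->4): 3/7
  Flow on (3->6): 2/2
  Flow on (4->6): 4/5
Maximum flow = 10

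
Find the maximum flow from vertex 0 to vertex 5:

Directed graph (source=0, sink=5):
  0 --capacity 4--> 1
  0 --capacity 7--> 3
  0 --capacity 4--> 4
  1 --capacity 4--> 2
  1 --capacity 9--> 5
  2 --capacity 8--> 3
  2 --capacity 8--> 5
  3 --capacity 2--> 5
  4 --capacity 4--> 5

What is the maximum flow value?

Computing max flow:
  Flow on (0->1): 4/4
  Flow on (0->3): 2/7
  Flow on (0->4): 4/4
  Flow on (1->5): 4/9
  Flow on (3->5): 2/2
  Flow on (4->5): 4/4
Maximum flow = 10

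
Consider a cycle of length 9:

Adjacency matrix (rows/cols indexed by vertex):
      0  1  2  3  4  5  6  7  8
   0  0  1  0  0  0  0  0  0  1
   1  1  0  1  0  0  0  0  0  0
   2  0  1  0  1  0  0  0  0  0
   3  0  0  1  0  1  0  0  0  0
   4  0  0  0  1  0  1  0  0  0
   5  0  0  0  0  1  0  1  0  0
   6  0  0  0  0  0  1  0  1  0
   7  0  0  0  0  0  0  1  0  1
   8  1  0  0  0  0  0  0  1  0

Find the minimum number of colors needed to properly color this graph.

This is an odd cycle (C_9). Odd cycles are not bipartite (any 2-coloring forces two adjacent vertices to match), and 3 colors suffice.
Chromatic number = 3.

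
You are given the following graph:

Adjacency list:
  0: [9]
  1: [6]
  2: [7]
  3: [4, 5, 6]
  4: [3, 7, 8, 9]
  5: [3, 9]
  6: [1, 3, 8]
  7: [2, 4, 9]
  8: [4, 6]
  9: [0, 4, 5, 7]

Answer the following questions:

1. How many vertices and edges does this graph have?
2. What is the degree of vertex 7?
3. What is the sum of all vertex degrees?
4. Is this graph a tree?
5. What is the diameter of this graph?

Count: 10 vertices, 12 edges.
Vertex 7 has neighbors [2, 4, 9], degree = 3.
Handshaking lemma: 2 * 12 = 24.
A tree on 10 vertices has 9 edges. This graph has 12 edges (3 extra). Not a tree.
Diameter (longest shortest path) = 5.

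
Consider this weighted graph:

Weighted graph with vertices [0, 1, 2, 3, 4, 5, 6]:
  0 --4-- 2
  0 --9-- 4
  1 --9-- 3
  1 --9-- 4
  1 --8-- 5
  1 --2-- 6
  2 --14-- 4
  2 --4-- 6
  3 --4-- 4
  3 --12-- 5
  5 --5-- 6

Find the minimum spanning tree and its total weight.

Applying Kruskal's algorithm (sort edges by weight, add if no cycle):
  Add (1,6) w=2
  Add (0,2) w=4
  Add (2,6) w=4
  Add (3,4) w=4
  Add (5,6) w=5
  Skip (1,5) w=8 (creates cycle)
  Add (0,4) w=9
  Skip (1,3) w=9 (creates cycle)
  Skip (1,4) w=9 (creates cycle)
  Skip (3,5) w=12 (creates cycle)
  Skip (2,4) w=14 (creates cycle)
MST weight = 28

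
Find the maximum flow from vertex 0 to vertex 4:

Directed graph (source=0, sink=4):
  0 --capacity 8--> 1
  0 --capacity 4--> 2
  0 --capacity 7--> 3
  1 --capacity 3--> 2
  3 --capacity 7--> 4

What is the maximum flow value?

Computing max flow:
  Flow on (0->3): 7/7
  Flow on (3->4): 7/7
Maximum flow = 7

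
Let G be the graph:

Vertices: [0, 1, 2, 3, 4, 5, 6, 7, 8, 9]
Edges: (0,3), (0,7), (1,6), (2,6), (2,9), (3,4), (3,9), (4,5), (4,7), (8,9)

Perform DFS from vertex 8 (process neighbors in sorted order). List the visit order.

DFS from vertex 8 (neighbors processed in ascending order):
Visit order: 8, 9, 2, 6, 1, 3, 0, 7, 4, 5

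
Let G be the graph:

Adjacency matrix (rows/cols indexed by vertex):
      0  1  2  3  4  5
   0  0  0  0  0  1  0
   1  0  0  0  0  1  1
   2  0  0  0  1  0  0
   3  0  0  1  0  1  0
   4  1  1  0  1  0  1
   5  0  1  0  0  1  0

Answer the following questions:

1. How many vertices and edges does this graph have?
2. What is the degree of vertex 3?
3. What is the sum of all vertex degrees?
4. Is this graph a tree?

Count: 6 vertices, 6 edges.
Vertex 3 has neighbors [2, 4], degree = 2.
Handshaking lemma: 2 * 6 = 12.
A tree on 6 vertices has 5 edges. This graph has 6 edges (1 extra). Not a tree.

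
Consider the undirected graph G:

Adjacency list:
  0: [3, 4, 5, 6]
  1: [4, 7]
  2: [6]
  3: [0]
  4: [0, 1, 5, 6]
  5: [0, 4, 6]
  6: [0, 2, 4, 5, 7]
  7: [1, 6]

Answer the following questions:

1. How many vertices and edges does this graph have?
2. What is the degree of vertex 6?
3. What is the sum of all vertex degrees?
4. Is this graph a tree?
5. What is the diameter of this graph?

Count: 8 vertices, 11 edges.
Vertex 6 has neighbors [0, 2, 4, 5, 7], degree = 5.
Handshaking lemma: 2 * 11 = 22.
A tree on 8 vertices has 7 edges. This graph has 11 edges (4 extra). Not a tree.
Diameter (longest shortest path) = 3.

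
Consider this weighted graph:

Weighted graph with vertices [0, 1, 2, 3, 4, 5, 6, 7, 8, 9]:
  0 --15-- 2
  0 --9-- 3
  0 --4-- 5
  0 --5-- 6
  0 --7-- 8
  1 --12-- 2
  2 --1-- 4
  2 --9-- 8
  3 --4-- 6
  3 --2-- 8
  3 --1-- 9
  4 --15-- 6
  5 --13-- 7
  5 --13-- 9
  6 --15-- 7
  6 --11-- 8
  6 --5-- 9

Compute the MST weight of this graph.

Applying Kruskal's algorithm (sort edges by weight, add if no cycle):
  Add (2,4) w=1
  Add (3,9) w=1
  Add (3,8) w=2
  Add (0,5) w=4
  Add (3,6) w=4
  Add (0,6) w=5
  Skip (6,9) w=5 (creates cycle)
  Skip (0,8) w=7 (creates cycle)
  Skip (0,3) w=9 (creates cycle)
  Add (2,8) w=9
  Skip (6,8) w=11 (creates cycle)
  Add (1,2) w=12
  Skip (5,9) w=13 (creates cycle)
  Add (5,7) w=13
  Skip (0,2) w=15 (creates cycle)
  Skip (4,6) w=15 (creates cycle)
  Skip (6,7) w=15 (creates cycle)
MST weight = 51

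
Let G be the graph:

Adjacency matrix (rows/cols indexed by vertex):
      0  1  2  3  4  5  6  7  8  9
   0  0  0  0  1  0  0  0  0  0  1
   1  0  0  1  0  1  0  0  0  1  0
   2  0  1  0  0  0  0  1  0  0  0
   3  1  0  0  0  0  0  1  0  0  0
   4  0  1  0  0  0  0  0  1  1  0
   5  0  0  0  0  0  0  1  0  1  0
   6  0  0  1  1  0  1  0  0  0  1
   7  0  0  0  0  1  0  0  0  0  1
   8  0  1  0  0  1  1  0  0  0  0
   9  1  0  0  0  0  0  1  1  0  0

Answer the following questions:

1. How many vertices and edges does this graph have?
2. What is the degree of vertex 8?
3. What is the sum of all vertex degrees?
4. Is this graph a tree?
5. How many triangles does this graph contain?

Count: 10 vertices, 13 edges.
Vertex 8 has neighbors [1, 4, 5], degree = 3.
Handshaking lemma: 2 * 13 = 26.
A tree on 10 vertices has 9 edges. This graph has 13 edges (4 extra). Not a tree.
Number of triangles = 1.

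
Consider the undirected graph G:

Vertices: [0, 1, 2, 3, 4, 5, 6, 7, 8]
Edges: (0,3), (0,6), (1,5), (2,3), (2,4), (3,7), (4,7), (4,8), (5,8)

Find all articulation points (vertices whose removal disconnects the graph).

An articulation point is a vertex whose removal disconnects the graph.
Articulation points: [0, 3, 4, 5, 8]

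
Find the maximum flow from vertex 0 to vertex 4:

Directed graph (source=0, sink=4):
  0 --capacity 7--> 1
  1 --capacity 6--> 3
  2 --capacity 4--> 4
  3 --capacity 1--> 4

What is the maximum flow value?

Computing max flow:
  Flow on (0->1): 1/7
  Flow on (1->3): 1/6
  Flow on (3->4): 1/1
Maximum flow = 1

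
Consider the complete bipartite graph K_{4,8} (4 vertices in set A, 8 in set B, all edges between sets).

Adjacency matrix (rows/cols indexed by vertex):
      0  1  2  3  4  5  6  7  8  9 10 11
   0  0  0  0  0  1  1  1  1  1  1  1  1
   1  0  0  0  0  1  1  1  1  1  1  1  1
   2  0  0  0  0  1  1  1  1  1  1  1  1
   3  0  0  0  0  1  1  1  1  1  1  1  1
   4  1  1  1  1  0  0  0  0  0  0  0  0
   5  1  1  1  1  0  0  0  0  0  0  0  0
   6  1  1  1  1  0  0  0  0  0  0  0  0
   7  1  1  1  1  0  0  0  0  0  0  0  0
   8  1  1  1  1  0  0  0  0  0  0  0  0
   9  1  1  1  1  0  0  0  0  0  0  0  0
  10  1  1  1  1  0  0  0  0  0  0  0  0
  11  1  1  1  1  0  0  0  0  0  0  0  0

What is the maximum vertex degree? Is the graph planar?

Set-A vertices have degree 8; set-B vertices have degree 4. Maximum degree = max(4,8) = 8.
K_{4,8} contains K_{3,3} as a subgraph (since both sides have >= 3 vertices); by Kuratowski's theorem it is not planar.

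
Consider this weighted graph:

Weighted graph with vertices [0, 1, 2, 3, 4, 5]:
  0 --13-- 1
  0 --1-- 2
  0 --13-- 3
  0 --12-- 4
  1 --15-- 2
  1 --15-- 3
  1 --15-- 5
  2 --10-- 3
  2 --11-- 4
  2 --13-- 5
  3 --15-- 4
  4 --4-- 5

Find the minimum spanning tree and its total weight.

Applying Kruskal's algorithm (sort edges by weight, add if no cycle):
  Add (0,2) w=1
  Add (4,5) w=4
  Add (2,3) w=10
  Add (2,4) w=11
  Skip (0,4) w=12 (creates cycle)
  Skip (0,3) w=13 (creates cycle)
  Add (0,1) w=13
  Skip (2,5) w=13 (creates cycle)
  Skip (1,3) w=15 (creates cycle)
  Skip (1,5) w=15 (creates cycle)
  Skip (1,2) w=15 (creates cycle)
  Skip (3,4) w=15 (creates cycle)
MST weight = 39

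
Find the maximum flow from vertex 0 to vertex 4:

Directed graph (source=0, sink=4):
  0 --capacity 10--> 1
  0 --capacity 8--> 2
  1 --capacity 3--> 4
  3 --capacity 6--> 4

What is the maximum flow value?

Computing max flow:
  Flow on (0->1): 3/10
  Flow on (1->4): 3/3
Maximum flow = 3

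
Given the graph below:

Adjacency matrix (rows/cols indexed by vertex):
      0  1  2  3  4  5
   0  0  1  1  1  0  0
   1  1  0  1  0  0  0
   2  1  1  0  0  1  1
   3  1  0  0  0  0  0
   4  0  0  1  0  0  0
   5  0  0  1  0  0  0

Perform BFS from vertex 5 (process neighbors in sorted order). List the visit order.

BFS from vertex 5 (neighbors processed in ascending order):
Visit order: 5, 2, 0, 1, 4, 3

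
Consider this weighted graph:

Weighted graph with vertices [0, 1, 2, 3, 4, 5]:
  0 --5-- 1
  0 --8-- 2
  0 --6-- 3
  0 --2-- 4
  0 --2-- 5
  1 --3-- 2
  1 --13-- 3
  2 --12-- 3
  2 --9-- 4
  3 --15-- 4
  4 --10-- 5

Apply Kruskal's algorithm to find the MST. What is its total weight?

Applying Kruskal's algorithm (sort edges by weight, add if no cycle):
  Add (0,4) w=2
  Add (0,5) w=2
  Add (1,2) w=3
  Add (0,1) w=5
  Add (0,3) w=6
  Skip (0,2) w=8 (creates cycle)
  Skip (2,4) w=9 (creates cycle)
  Skip (4,5) w=10 (creates cycle)
  Skip (2,3) w=12 (creates cycle)
  Skip (1,3) w=13 (creates cycle)
  Skip (3,4) w=15 (creates cycle)
MST weight = 18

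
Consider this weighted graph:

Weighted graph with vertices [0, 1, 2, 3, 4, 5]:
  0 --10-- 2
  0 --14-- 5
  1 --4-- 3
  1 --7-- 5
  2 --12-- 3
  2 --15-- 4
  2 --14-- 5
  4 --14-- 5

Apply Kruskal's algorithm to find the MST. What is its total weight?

Applying Kruskal's algorithm (sort edges by weight, add if no cycle):
  Add (1,3) w=4
  Add (1,5) w=7
  Add (0,2) w=10
  Add (2,3) w=12
  Skip (0,5) w=14 (creates cycle)
  Skip (2,5) w=14 (creates cycle)
  Add (4,5) w=14
  Skip (2,4) w=15 (creates cycle)
MST weight = 47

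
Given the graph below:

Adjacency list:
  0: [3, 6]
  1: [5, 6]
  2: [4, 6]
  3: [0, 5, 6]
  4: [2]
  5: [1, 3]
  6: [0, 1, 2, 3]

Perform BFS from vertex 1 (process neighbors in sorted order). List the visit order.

BFS from vertex 1 (neighbors processed in ascending order):
Visit order: 1, 5, 6, 3, 0, 2, 4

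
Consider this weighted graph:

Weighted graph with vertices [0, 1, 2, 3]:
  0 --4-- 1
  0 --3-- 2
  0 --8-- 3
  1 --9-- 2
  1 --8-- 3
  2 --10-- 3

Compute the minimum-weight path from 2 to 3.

Using Dijkstra's algorithm from vertex 2:
Shortest path: 2 -> 3
Total weight: 10 = 10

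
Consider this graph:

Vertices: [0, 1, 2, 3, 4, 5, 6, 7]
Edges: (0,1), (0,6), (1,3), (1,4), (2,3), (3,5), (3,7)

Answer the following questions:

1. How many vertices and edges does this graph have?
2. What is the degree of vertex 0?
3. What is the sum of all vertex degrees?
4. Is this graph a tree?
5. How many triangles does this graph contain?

Count: 8 vertices, 7 edges.
Vertex 0 has neighbors [1, 6], degree = 2.
Handshaking lemma: 2 * 7 = 14.
A graph is a tree iff it is connected and has exactly n-1 edges. This graph is connected (all 8 vertices in one component) and has 8-1 = 7 edges. It is a tree.
Number of triangles = 0.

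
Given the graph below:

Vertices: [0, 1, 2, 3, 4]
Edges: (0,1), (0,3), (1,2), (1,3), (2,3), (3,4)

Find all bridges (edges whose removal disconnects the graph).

A bridge is an edge whose removal increases the number of connected components.
Bridges found: (3,4)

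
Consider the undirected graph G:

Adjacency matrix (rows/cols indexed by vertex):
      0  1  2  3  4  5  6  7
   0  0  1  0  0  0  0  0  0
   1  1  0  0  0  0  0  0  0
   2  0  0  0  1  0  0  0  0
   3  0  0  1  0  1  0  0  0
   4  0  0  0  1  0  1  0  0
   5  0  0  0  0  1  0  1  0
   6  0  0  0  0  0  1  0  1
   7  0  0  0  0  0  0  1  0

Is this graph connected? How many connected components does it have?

Checking connectivity: the graph has 2 connected component(s).
Components: [[0, 1], [2, 3, 4, 5, 6, 7]]. The graph is NOT connected.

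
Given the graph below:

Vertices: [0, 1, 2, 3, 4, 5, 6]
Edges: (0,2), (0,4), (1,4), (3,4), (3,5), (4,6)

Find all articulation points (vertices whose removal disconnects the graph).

An articulation point is a vertex whose removal disconnects the graph.
Articulation points: [0, 3, 4]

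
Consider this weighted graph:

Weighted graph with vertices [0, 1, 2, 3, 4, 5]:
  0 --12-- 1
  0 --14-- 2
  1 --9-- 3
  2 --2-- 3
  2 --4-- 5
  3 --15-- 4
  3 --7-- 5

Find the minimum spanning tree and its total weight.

Applying Kruskal's algorithm (sort edges by weight, add if no cycle):
  Add (2,3) w=2
  Add (2,5) w=4
  Skip (3,5) w=7 (creates cycle)
  Add (1,3) w=9
  Add (0,1) w=12
  Skip (0,2) w=14 (creates cycle)
  Add (3,4) w=15
MST weight = 42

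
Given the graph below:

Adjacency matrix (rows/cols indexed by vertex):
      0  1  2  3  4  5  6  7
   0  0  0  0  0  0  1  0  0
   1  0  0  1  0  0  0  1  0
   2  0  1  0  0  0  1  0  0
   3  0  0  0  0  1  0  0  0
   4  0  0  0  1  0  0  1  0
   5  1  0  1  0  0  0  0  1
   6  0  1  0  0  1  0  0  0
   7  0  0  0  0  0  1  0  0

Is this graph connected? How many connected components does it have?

Checking connectivity: the graph has 1 connected component(s).
All vertices are reachable from each other. The graph IS connected.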